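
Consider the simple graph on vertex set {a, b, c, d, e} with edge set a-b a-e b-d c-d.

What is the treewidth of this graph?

1

A width-1 tree decomposition is:
Bags: B1 = {c, d}  B2 = {b, d}  B3 = {a, b}  B4 = {a, e}
Tree: B1–B2, B2–B3, B3–B4
Each bag holds 2 vertices, so the decomposition has width 1, which upper-bounds the treewidth. Any graph with an edge has treewidth ≥ 1, and G has the edge c–d. Hence tw(G) = 1 exactly.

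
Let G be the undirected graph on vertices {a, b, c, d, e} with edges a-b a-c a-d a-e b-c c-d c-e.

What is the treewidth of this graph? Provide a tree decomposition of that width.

The largest bag has 3 vertices, giving width 2; this decomposition certifies tw(G) ≤ 2. Conversely, {a, c, d} is a clique of size 3, and the vertices of any clique must share a bag in every tree decomposition; so some bag has ≥ 3 vertices and tw(G) ≥ 2. Hence tw(G) = 2 exactly.

Treewidth 2.
One optimal decomposition is:
Bags: B1 = {a, c, d}  B2 = {a, b, c}  B3 = {a, c, e}
Tree: B1–B2, B2–B3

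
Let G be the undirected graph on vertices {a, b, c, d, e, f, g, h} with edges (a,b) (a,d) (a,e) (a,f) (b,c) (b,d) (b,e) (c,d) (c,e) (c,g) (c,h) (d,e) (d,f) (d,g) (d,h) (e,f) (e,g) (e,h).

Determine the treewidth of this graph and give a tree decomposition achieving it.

Treewidth 3.
One optimal decomposition is:
Bags: B1 = {b, c, d, e}  B2 = {c, d, e, h}  B3 = {c, d, e, g}  B4 = {a, b, d, e}  B5 = {a, d, e, f}
Tree: B1–B2, B1–B3, B1–B4, B4–B5

The largest bag has 4 vertices, giving width 3; this decomposition certifies tw(G) ≤ 3. Conversely, {a, d, e, f} is a clique of size 4, and the vertices of any clique must share a bag in every tree decomposition; so some bag has ≥ 4 vertices and tw(G) ≥ 3. Hence tw(G) = 3 exactly.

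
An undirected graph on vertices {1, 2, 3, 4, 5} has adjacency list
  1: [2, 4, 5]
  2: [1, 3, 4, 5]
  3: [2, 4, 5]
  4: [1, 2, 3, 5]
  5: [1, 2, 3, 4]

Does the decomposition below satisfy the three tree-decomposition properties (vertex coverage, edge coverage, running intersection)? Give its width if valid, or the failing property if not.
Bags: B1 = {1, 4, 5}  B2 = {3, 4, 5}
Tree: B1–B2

A tree decomposition must satisfy three properties: every vertex lies in some bag; for every edge, both endpoints lie together in some bag; and for every vertex, the bags containing it form a connected subtree. Here vertex 2 appears in no bag, so the decomposition is invalid.

No — vertex 2 appears in no bag.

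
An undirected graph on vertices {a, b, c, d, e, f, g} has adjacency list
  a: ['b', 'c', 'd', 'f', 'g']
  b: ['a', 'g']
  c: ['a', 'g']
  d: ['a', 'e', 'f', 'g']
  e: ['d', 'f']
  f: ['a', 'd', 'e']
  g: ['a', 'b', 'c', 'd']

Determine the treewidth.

2

A width-2 tree decomposition is:
Bags: B1 = {a, d, g}  B2 = {a, d, f}  B3 = {a, b, g}  B4 = {d, e, f}  B5 = {a, c, g}
Tree: B1–B2, B1–B3, B2–B4, B3–B5
Every bag has size at most 3, so the width is 3 − 1 = 2 and tw(G) ≤ 2. On the other hand G contains the 3-clique {d, e, f}. A clique must lie in a single bag of any decomposition, so no decomposition can have width below 2. Hence tw(G) = 2 exactly.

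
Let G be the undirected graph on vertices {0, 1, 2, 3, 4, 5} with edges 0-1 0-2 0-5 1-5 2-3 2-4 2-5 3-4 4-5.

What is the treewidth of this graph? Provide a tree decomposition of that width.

Every bag has size at most 3, so the width is 3 − 1 = 2 and tw(G) ≤ 2. Conversely, {0, 1, 5} is a clique of size 3, and the vertices of any clique must share a bag in every tree decomposition; so some bag has ≥ 3 vertices and tw(G) ≥ 2. Hence tw(G) = 2 exactly.

Treewidth 2.
One such decomposition:
Bags: B1 = {0, 2, 5}  B2 = {2, 4, 5}  B3 = {2, 3, 4}  B4 = {0, 1, 5}
Tree: B1–B2, B2–B3, B1–B4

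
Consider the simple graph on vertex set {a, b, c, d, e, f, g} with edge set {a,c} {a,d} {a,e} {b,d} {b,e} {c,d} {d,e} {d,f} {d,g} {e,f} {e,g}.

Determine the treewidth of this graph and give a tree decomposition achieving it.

Treewidth 2.
One such decomposition:
Bags: B1 = {d, e, f}  B2 = {a, d, e}  B3 = {b, d, e}  B4 = {a, c, d}  B5 = {d, e, g}
Tree: B1–B2, B2–B3, B2–B4, B1–B5

Each bag holds 3 vertices, so the decomposition has width 2, which upper-bounds the treewidth. On the other hand G contains the 3-clique {d, e, g}. A clique must lie in a single bag of any decomposition, so no decomposition can have width below 2. Combining the bounds, tw(G) = 2.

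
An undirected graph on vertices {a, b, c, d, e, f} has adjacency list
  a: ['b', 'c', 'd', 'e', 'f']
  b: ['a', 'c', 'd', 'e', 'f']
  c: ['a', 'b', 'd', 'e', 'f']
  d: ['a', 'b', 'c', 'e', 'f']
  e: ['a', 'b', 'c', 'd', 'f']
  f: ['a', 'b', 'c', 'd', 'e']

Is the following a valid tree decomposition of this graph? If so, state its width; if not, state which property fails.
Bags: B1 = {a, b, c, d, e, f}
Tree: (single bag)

Every vertex of G appears in some bag (union = {a, b, c, d, e, f}); every edge is covered by a bag; and for each vertex v the set of bags containing v is connected in the bag tree. The decomposition is therefore valid. The largest bag has 6 vertices, so the width is 5.

Yes; width 5.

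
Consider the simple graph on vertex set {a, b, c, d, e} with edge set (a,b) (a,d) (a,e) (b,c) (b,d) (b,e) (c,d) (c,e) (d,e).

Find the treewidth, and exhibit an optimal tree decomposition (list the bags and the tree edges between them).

Treewidth 3.
One such decomposition:
Bags: B1 = {a, b, d, e}  B2 = {b, c, d, e}
Tree: B1–B2

Every bag has size at most 4, so the width is 4 − 1 = 3 and tw(G) ≤ 3. For the lower bound, the 4 vertices {b, c, d, e} are pairwise adjacent, and any tree decomposition puts a clique entirely inside one bag — forcing width ≥ 3. Combining the bounds, tw(G) = 3.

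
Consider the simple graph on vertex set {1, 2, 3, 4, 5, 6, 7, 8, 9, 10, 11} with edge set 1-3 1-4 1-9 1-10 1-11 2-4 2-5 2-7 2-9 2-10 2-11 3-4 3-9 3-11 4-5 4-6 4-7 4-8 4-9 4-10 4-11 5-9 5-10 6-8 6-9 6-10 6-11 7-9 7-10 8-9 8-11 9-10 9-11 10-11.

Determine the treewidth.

A width-4 tree decomposition is:
Bags: B1 = {4, 6, 8, 9, 11}  B2 = {4, 6, 9, 10, 11}  B3 = {1, 4, 9, 10, 11}  B4 = {2, 4, 9, 10, 11}  B5 = {2, 4, 7, 9, 10}  B6 = {1, 3, 4, 9, 11}  B7 = {2, 4, 5, 9, 10}
Tree: B1–B2, B2–B3, B2–B4, B4–B5, B3–B6, B4–B7
The largest bag has 5 vertices, giving width 4; this decomposition certifies tw(G) ≤ 4. On the other hand G contains the 5-clique {4, 6, 8, 9, 11}. A clique must lie in a single bag of any decomposition, so no decomposition can have width below 4. Combining the bounds, tw(G) = 4.

4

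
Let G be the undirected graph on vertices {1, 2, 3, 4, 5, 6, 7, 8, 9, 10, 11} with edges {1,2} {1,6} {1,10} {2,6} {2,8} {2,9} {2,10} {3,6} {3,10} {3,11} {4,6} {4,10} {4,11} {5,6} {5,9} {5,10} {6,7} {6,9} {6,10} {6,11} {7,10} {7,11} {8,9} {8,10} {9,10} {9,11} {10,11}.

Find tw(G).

A width-3 tree decomposition is:
Bags: B1 = {6, 9, 10, 11}  B2 = {2, 6, 9, 10}  B3 = {3, 6, 10, 11}  B4 = {4, 6, 10, 11}  B5 = {6, 7, 10, 11}  B6 = {1, 2, 6, 10}  B7 = {2, 8, 9, 10}  B8 = {5, 6, 9, 10}
Tree: B1–B2, B1–B3, B3–B4, B1–B5, B2–B6, B2–B7, B1–B8
Each bag holds 4 vertices, so the decomposition has width 3, which upper-bounds the treewidth. Conversely, {2, 8, 9, 10} is a clique of size 4, and the vertices of any clique must share a bag in every tree decomposition; so some bag has ≥ 4 vertices and tw(G) ≥ 3. Therefore the treewidth is 3.

3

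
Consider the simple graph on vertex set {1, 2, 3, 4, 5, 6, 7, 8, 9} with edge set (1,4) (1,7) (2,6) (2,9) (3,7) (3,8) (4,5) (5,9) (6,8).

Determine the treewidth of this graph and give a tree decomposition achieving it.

Each bag holds 3 vertices, so the decomposition has width 2, which upper-bounds the treewidth. The edges 5–4–1–7–3–8–6–2–9–5 form a cycle, so G is not a tree and its treewidth is at least 2. Hence tw(G) = 2 exactly.

Treewidth 2.
One such decomposition:
Bags: B1 = {1, 4, 5}  B2 = {1, 5, 7}  B3 = {3, 5, 7}  B4 = {3, 5, 8}  B5 = {5, 6, 8}  B6 = {2, 5, 6}  B7 = {2, 5, 9}
Tree: B1–B2, B2–B3, B3–B4, B4–B5, B5–B6, B6–B7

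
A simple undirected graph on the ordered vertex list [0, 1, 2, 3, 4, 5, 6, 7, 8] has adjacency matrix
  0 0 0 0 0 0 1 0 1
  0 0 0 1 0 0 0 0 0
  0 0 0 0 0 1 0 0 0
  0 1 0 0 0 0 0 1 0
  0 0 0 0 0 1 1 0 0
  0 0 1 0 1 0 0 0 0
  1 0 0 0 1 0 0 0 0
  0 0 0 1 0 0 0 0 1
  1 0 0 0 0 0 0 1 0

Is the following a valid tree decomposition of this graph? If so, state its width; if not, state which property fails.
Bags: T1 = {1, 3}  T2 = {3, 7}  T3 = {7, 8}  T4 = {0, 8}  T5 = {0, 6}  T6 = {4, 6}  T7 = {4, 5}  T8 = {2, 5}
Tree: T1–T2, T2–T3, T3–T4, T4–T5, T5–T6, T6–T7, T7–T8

Yes; width 1.

Vertex coverage: the bags together contain {0, 1, 2, 3, 4, 5, 6, 7, 8}, the full vertex set. Edge coverage: each edge of G has both endpoints in at least one bag. Running intersection: for every vertex, the bags containing it form a connected subtree. All three properties hold, so this is a valid tree decomposition of width max|bag| − 1 = 1, and hence tw(G) ≤ 1.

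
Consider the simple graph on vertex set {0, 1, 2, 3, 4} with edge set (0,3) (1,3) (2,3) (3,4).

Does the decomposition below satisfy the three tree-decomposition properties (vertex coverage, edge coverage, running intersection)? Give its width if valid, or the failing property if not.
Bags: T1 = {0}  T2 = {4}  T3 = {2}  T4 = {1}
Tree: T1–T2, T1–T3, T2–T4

A tree decomposition must satisfy three properties: every vertex lies in some bag; for every edge, both endpoints lie together in some bag; and for every vertex, the bags containing it form a connected subtree. Here vertex 3 appears in no bag, so the decomposition is invalid.

No — vertex 3 appears in no bag.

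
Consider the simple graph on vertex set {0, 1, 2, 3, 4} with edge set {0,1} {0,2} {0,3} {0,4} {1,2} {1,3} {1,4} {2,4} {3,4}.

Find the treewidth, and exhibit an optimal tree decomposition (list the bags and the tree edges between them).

Each bag holds 4 vertices, so the decomposition has width 3, which upper-bounds the treewidth. On the other hand G contains the 4-clique {0, 1, 2, 4}. A clique must lie in a single bag of any decomposition, so no decomposition can have width below 3. The upper and lower bounds meet at 3, so that is the treewidth.

Treewidth 3.
One optimal decomposition is:
Bags: B1 = {0, 1, 2, 4}  B2 = {0, 1, 3, 4}
Tree: B1–B2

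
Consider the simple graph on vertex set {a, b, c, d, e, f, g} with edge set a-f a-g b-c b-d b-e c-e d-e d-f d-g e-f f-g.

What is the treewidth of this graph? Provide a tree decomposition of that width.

Treewidth 2.
One optimal decomposition is:
Bags: B1 = {d, f, g}  B2 = {a, f, g}  B3 = {d, e, f}  B4 = {b, d, e}  B5 = {b, c, e}
Tree: B1–B2, B1–B3, B3–B4, B4–B5

Each bag holds 3 vertices, so the decomposition has width 2, which upper-bounds the treewidth. For the lower bound, the 3 vertices {d, f, g} are pairwise adjacent, and any tree decomposition puts a clique entirely inside one bag — forcing width ≥ 2. Therefore the treewidth is 2.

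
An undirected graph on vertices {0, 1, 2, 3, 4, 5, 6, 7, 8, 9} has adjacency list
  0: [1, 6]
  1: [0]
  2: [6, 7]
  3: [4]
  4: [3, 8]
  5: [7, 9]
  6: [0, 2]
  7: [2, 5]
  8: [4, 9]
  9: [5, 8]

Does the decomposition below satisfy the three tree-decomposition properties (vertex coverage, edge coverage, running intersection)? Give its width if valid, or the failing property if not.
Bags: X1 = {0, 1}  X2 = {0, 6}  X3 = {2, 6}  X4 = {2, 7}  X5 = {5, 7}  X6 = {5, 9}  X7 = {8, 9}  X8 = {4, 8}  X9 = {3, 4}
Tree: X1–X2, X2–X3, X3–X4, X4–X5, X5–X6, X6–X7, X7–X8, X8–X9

Yes; width 1.

Vertex coverage: the bags together contain {0, 1, 2, 3, 4, 5, 6, 7, 8, 9}, the full vertex set. Edge coverage: each edge of G has both endpoints in at least one bag. Running intersection: for every vertex, the bags containing it form a connected subtree. All three properties hold, so this is a valid tree decomposition of width max|bag| − 1 = 1, and hence tw(G) ≤ 1.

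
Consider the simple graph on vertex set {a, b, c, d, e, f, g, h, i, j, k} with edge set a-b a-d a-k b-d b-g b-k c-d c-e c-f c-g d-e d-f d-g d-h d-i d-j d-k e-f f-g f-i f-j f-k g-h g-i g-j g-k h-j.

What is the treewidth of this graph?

A width-3 tree decomposition is:
Bags: B1 = {d, f, g, k}  B2 = {c, d, f, g}  B3 = {d, f, g, j}  B4 = {c, d, e, f}  B5 = {d, g, h, j}  B6 = {b, d, g, k}  B7 = {d, f, g, i}  B8 = {a, b, d, k}
Tree: B1–B2, B2–B3, B2–B4, B3–B5, B1–B6, B1–B7, B6–B8
Each bag holds 4 vertices, so the decomposition has width 3, which upper-bounds the treewidth. On the other hand G contains the 4-clique {d, g, h, j}. A clique must lie in a single bag of any decomposition, so no decomposition can have width below 3. Hence tw(G) = 3 exactly.

3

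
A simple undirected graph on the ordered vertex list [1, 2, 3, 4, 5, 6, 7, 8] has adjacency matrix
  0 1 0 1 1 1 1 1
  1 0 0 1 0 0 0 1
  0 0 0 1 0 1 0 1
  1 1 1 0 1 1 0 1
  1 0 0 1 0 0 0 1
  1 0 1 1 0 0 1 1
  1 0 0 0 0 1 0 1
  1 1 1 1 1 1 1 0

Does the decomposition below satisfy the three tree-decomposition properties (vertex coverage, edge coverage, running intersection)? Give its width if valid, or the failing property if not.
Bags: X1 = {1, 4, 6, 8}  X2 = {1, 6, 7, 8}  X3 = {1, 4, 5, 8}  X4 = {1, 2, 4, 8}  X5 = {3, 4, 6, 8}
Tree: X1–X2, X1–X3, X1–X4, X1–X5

Every vertex of G appears in some bag (union = {1, 2, 3, 4, 5, 6, 7, 8}); every edge is covered by a bag; and for each vertex v the set of bags containing v is connected in the bag tree. The decomposition is therefore valid. The largest bag has 4 vertices, so the width is 3.

Yes; width 3.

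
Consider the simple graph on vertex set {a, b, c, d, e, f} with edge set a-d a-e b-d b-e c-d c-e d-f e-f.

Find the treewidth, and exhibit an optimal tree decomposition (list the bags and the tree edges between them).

Each bag holds 3 vertices, so the decomposition has width 2, which upper-bounds the treewidth. Since d–c–e–a–d is a cycle in G, G is not acyclic. Forests are exactly the graphs of treewidth ≤ 1, so tw(G) ≥ 2. Combining the bounds, tw(G) = 2.

Treewidth 2.
Bags: B1 = {c, d, e}  B2 = {a, d, e}  B3 = {d, e, f}  B4 = {b, d, e}
Tree: B1–B2, B2–B3, B3–B4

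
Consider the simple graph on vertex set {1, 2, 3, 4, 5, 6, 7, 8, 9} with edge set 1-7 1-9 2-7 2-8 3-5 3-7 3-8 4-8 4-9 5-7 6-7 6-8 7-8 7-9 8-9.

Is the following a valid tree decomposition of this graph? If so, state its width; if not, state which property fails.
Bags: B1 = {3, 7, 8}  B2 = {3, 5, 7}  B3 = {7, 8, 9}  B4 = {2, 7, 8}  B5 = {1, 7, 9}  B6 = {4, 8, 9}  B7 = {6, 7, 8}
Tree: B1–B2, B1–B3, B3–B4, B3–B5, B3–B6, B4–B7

Yes; width 2.

Vertex coverage: the bags together contain {1, 2, 3, 4, 5, 6, 7, 8, 9}, the full vertex set. Edge coverage: each edge of G has both endpoints in at least one bag. Running intersection: for every vertex, the bags containing it form a connected subtree. All three properties hold, so this is a valid tree decomposition of width max|bag| − 1 = 2, and hence tw(G) ≤ 2.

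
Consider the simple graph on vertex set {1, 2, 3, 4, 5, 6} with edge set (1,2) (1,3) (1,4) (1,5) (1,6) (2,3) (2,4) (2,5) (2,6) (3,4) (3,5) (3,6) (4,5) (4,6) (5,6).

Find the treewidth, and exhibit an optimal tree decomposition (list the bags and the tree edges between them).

Treewidth 5.
One such decomposition:
Bags: B1 = {1, 2, 3, 4, 5, 6}
Tree: (single bag)

A single bag containing all 6 vertices is trivially a valid decomposition of width 5. For the lower bound, the 6 vertices {1, 2, 3, 4, 5, 6} are pairwise adjacent, and any tree decomposition puts a clique entirely inside one bag — forcing width ≥ 5. The upper and lower bounds meet at 5, so that is the treewidth.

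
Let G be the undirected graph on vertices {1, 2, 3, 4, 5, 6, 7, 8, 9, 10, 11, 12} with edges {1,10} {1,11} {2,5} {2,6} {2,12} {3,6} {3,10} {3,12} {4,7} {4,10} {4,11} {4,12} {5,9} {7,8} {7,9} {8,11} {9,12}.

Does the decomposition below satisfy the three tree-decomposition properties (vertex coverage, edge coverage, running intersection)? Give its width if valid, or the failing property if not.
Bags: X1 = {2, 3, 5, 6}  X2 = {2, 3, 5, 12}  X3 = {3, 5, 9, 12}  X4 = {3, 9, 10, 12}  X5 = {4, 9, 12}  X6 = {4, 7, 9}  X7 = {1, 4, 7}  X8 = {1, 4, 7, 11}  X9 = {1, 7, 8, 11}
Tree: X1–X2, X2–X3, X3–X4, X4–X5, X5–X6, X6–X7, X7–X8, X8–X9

A tree decomposition must satisfy three properties: every vertex lies in some bag; for every edge, both endpoints lie together in some bag; and for every vertex, the bags containing it form a connected subtree. Here edge (10,4) lies in no bag, so the decomposition is invalid.

No — edge (10,4) lies in no bag.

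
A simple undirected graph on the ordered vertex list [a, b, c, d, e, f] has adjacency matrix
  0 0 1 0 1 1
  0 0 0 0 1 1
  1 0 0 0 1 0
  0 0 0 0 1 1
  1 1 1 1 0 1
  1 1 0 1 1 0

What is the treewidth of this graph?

A width-2 tree decomposition is:
Bags: B1 = {a, e, f}  B2 = {a, c, e}  B3 = {b, e, f}  B4 = {d, e, f}
Tree: B1–B2, B1–B3, B3–B4
The largest bag has 3 vertices, giving width 2; this decomposition certifies tw(G) ≤ 2. On the other hand G contains the 3-clique {a, c, e}. A clique must lie in a single bag of any decomposition, so no decomposition can have width below 2. Hence tw(G) = 2 exactly.

2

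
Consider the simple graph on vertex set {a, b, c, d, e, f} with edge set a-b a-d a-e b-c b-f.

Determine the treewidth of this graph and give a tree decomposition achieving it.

Each bag holds 2 vertices, so the decomposition has width 1, which upper-bounds the treewidth. Any graph with an edge has treewidth ≥ 1, and G has the edge b–a. The upper and lower bounds meet at 1, so that is the treewidth.

Treewidth 1.
Bags: B1 = {a, b}  B2 = {a, e}  B3 = {b, f}  B4 = {b, c}  B5 = {a, d}
Tree: B1–B2, B1–B3, B3–B4, B1–B5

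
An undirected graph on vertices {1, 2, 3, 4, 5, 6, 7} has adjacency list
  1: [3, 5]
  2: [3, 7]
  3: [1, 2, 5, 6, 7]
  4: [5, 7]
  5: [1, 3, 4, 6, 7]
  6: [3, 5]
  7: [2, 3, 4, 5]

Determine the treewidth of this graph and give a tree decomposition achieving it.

Treewidth 2.
Bags: B1 = {4, 5, 7}  B2 = {3, 5, 7}  B3 = {1, 3, 5}  B4 = {3, 5, 6}  B5 = {2, 3, 7}
Tree: B1–B2, B2–B3, B3–B4, B2–B5

The largest bag has 3 vertices, giving width 2; this decomposition certifies tw(G) ≤ 2. Conversely, {2, 3, 7} is a clique of size 3, and the vertices of any clique must share a bag in every tree decomposition; so some bag has ≥ 3 vertices and tw(G) ≥ 2. Hence tw(G) = 2 exactly.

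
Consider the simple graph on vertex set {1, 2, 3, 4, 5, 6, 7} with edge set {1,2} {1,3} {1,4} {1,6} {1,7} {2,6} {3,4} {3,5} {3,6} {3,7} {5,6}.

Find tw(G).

2

A width-2 tree decomposition is:
Bags: B1 = {1, 3, 7}  B2 = {1, 3, 6}  B3 = {1, 3, 4}  B4 = {3, 5, 6}  B5 = {1, 2, 6}
Tree: B1–B2, B2–B3, B2–B4, B2–B5
Each bag holds 3 vertices, so the decomposition has width 2, which upper-bounds the treewidth. On the other hand G contains the 3-clique {1, 2, 6}. A clique must lie in a single bag of any decomposition, so no decomposition can have width below 2. The upper and lower bounds meet at 2, so that is the treewidth.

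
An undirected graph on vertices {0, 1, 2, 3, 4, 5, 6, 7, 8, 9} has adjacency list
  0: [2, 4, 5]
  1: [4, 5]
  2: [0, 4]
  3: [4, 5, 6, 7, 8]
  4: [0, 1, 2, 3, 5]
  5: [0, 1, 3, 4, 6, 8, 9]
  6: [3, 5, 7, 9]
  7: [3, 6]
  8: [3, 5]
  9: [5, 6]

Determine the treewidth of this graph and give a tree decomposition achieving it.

Every bag has size at most 3, so the width is 3 − 1 = 2 and tw(G) ≤ 2. On the other hand G contains the 3-clique {0, 2, 4}. A clique must lie in a single bag of any decomposition, so no decomposition can have width below 2. Combining the bounds, tw(G) = 2.

Treewidth 2.
One optimal decomposition is:
Bags: B1 = {1, 4, 5}  B2 = {3, 4, 5}  B3 = {3, 5, 6}  B4 = {0, 4, 5}  B5 = {5, 6, 9}  B6 = {3, 6, 7}  B7 = {0, 2, 4}  B8 = {3, 5, 8}
Tree: B1–B2, B2–B3, B1–B4, B3–B5, B3–B6, B4–B7, B3–B8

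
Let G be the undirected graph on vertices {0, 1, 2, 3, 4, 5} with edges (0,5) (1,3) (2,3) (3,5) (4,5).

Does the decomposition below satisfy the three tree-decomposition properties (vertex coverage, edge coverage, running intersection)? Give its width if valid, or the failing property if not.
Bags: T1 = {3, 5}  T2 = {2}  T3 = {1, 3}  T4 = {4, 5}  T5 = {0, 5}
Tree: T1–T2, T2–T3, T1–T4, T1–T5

No — edge (3,2) lies in no bag.

A tree decomposition must satisfy three properties: every vertex lies in some bag; for every edge, both endpoints lie together in some bag; and for every vertex, the bags containing it form a connected subtree. Here edge (3,2) lies in no bag, so the decomposition is invalid.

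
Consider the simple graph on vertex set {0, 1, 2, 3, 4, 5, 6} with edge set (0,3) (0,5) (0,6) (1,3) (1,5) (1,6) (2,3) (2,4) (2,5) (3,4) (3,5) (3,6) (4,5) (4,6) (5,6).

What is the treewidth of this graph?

A width-3 tree decomposition is:
Bags: B1 = {0, 3, 5, 6}  B2 = {3, 4, 5, 6}  B3 = {1, 3, 5, 6}  B4 = {2, 3, 4, 5}
Tree: B1–B2, B2–B3, B2–B4
Each bag holds 4 vertices, so the decomposition has width 3, which upper-bounds the treewidth. Conversely, {2, 3, 4, 5} is a clique of size 4, and the vertices of any clique must share a bag in every tree decomposition; so some bag has ≥ 4 vertices and tw(G) ≥ 3. The upper and lower bounds meet at 3, so that is the treewidth.

3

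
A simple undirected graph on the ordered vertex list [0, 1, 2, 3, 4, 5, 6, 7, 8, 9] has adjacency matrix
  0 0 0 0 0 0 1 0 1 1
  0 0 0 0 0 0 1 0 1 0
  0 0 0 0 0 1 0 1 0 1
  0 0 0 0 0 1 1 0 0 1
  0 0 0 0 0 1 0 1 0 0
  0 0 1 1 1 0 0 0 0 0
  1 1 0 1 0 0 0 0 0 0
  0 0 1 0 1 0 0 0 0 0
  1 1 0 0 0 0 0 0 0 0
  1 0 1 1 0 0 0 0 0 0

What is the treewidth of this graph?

2

A width-2 tree decomposition is:
Bags: B1 = {0, 1, 8}  B2 = {0, 1, 6}  B3 = {0, 6, 9}  B4 = {3, 6, 9}  B5 = {2, 3, 9}  B6 = {2, 3, 5}  B7 = {2, 5, 7}  B8 = {4, 5, 7}
Tree: B1–B2, B2–B3, B3–B4, B4–B5, B5–B6, B6–B7, B7–B8
Each bag holds 3 vertices, so the decomposition has width 2, which upper-bounds the treewidth. For the lower bound, G contains the cycle 8–1–6–0–8, so G is not a forest; only forests have treewidth ≤ 1, hence tw(G) ≥ 2. Hence tw(G) = 2 exactly.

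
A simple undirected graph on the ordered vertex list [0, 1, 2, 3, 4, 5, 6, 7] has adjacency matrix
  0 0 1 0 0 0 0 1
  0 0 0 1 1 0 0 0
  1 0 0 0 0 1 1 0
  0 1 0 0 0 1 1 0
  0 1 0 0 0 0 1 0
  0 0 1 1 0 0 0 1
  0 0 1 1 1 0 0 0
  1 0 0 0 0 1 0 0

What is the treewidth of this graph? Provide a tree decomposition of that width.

Treewidth 2.
One optimal decomposition is:
Bags: B1 = {1, 3, 4}  B2 = {3, 4, 6}  B3 = {3, 5, 6}  B4 = {2, 5, 6}  B5 = {2, 5, 7}  B6 = {0, 2, 7}
Tree: B1–B2, B2–B3, B3–B4, B4–B5, B5–B6

Every bag has size at most 3, so the width is 3 − 1 = 2 and tw(G) ≤ 2. For the lower bound, G contains the cycle 1–4–6–3–1, so G is not a forest; only forests have treewidth ≤ 1, hence tw(G) ≥ 2. Therefore the treewidth is 2.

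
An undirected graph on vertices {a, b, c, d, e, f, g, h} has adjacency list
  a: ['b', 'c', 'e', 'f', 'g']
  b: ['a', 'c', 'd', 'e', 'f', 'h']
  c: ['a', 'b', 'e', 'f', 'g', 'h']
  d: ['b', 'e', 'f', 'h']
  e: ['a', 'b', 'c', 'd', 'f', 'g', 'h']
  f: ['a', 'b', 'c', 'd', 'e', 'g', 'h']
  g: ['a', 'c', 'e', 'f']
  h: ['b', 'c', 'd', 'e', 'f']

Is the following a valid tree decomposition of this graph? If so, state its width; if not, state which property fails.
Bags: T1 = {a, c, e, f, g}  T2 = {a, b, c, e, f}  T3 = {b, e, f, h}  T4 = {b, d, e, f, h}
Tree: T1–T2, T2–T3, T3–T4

No — edge (c,h) lies in no bag.

A tree decomposition must satisfy three properties: every vertex lies in some bag; for every edge, both endpoints lie together in some bag; and for every vertex, the bags containing it form a connected subtree. Here edge (c,h) lies in no bag, so the decomposition is invalid.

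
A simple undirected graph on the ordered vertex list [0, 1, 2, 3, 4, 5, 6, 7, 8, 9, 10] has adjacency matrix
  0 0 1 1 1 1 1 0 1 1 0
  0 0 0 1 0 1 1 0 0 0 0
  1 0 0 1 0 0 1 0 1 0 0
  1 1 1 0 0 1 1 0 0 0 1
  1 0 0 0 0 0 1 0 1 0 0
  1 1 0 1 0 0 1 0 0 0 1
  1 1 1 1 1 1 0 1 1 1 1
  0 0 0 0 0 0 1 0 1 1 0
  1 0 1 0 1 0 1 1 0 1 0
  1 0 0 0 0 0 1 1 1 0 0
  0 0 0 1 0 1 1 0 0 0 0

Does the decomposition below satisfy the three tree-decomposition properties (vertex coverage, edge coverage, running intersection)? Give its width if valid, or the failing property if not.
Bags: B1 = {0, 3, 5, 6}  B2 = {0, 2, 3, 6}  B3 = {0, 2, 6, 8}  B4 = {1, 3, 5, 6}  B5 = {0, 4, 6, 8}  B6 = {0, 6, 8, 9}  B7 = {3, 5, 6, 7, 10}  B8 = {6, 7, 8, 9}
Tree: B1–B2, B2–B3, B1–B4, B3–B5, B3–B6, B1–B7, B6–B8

No — bags containing vertex 7 are not connected in the tree.

A tree decomposition must satisfy three properties: every vertex lies in some bag; for every edge, both endpoints lie together in some bag; and for every vertex, the bags containing it form a connected subtree. Here bags containing vertex 7 are not connected in the tree, so the decomposition is invalid.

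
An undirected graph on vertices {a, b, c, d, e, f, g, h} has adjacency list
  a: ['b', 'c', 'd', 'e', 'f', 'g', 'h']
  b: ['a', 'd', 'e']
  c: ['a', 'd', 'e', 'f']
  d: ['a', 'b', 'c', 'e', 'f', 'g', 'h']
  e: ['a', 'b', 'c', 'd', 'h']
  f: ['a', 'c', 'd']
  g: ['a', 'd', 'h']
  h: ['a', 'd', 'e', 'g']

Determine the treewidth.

A width-3 tree decomposition is:
Bags: B1 = {a, c, d, f}  B2 = {a, c, d, e}  B3 = {a, d, e, h}  B4 = {a, d, g, h}  B5 = {a, b, d, e}
Tree: B1–B2, B2–B3, B3–B4, B2–B5
Every bag has size at most 4, so the width is 4 − 1 = 3 and tw(G) ≤ 3. For the lower bound, the 4 vertices {a, d, g, h} are pairwise adjacent, and any tree decomposition puts a clique entirely inside one bag — forcing width ≥ 3. Therefore the treewidth is 3.

3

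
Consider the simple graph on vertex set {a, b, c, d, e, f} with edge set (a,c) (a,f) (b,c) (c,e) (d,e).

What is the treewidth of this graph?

A width-1 tree decomposition is:
Bags: B1 = {a, c}  B2 = {b, c}  B3 = {c, e}  B4 = {d, e}  B5 = {a, f}
Tree: B1–B2, B2–B3, B3–B4, B1–B5
Each bag holds 2 vertices, so the decomposition has width 1, which upper-bounds the treewidth. Any graph with an edge has treewidth ≥ 1, and G has the edge a–c. Combining the bounds, tw(G) = 1.

1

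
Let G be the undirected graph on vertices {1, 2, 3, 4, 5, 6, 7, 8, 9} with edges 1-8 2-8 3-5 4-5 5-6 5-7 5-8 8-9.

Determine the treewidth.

1

A width-1 tree decomposition is:
Bags: B1 = {5, 6}  B2 = {5, 8}  B3 = {5, 7}  B4 = {4, 5}  B5 = {3, 5}  B6 = {1, 8}  B7 = {2, 8}  B8 = {8, 9}
Tree: B1–B2, B1–B3, B2–B4, B2–B5, B2–B6, B2–B7, B6–B8
The largest bag has 2 vertices, giving width 1; this decomposition certifies tw(G) ≤ 1. Since G has at least one edge (e.g. 5–6), it is not an edgeless graph, so tw(G) ≥ 1. Combining the bounds, tw(G) = 1.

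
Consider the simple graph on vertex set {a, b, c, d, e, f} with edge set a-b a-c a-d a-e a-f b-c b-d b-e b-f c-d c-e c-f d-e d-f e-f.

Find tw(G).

5

A width-5 tree decomposition is:
Bags: B1 = {a, b, c, d, e, f}
Tree: (single bag)
With just one bag of size 6, the width is 6 − 1 = 5, so tw(G) ≤ 5. Conversely, {a, b, c, d, e, f} is a clique of size 6, and the vertices of any clique must share a bag in every tree decomposition; so some bag has ≥ 6 vertices and tw(G) ≥ 5. Combining the bounds, tw(G) = 5.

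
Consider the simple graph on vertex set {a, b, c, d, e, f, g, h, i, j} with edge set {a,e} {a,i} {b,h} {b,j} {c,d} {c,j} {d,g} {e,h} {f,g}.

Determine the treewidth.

1

A width-1 tree decomposition is:
Bags: B1 = {f, g}  B2 = {d, g}  B3 = {c, d}  B4 = {c, j}  B5 = {b, j}  B6 = {b, h}  B7 = {e, h}  B8 = {a, e}  B9 = {a, i}
Tree: B1–B2, B2–B3, B3–B4, B4–B5, B5–B6, B6–B7, B7–B8, B8–B9
The largest bag has 2 vertices, giving width 1; this decomposition certifies tw(G) ≤ 1. Since G has at least one edge (e.g. f–g), it is not an edgeless graph, so tw(G) ≥ 1. Combining the bounds, tw(G) = 1.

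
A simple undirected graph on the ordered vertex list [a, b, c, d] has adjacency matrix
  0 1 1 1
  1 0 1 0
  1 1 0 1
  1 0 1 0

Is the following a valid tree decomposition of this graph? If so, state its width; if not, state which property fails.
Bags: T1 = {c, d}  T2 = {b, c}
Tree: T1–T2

A tree decomposition must satisfy three properties: every vertex lies in some bag; for every edge, both endpoints lie together in some bag; and for every vertex, the bags containing it form a connected subtree. Here vertex a appears in no bag, so the decomposition is invalid.

No — vertex a appears in no bag.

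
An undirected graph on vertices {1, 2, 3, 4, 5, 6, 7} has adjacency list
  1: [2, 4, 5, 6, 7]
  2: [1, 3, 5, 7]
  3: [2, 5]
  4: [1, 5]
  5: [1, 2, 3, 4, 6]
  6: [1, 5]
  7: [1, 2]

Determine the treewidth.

2

A width-2 tree decomposition is:
Bags: B1 = {1, 2, 5}  B2 = {1, 4, 5}  B3 = {1, 2, 7}  B4 = {1, 5, 6}  B5 = {2, 3, 5}
Tree: B1–B2, B1–B3, B2–B4, B1–B5
Each bag holds 3 vertices, so the decomposition has width 2, which upper-bounds the treewidth. Conversely, {1, 2, 5} is a clique of size 3, and the vertices of any clique must share a bag in every tree decomposition; so some bag has ≥ 3 vertices and tw(G) ≥ 2. Hence tw(G) = 2 exactly.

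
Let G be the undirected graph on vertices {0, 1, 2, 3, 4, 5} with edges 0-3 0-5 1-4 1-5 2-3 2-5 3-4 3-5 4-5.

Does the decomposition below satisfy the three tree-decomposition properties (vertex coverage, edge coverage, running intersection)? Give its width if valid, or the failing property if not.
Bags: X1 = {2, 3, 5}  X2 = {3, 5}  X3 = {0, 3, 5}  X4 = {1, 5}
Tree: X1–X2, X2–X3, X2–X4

No — vertex 4 appears in no bag.

A tree decomposition must satisfy three properties: every vertex lies in some bag; for every edge, both endpoints lie together in some bag; and for every vertex, the bags containing it form a connected subtree. Here vertex 4 appears in no bag, so the decomposition is invalid.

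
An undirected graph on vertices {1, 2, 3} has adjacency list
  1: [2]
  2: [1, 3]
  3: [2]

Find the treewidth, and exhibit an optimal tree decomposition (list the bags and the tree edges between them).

Treewidth 1.
One optimal decomposition is:
Bags: B1 = {1, 2}  B2 = {2, 3}
Tree: B1–B2

Every bag has size at most 2, so the width is 2 − 1 = 1 and tw(G) ≤ 1. Since G has at least one edge (e.g. 2–1), it is not an edgeless graph, so tw(G) ≥ 1. Therefore the treewidth is 1.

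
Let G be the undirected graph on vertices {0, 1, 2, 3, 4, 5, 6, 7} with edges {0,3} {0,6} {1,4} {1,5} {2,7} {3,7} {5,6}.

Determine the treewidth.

A width-1 tree decomposition is:
Bags: B1 = {1, 4}  B2 = {1, 5}  B3 = {5, 6}  B4 = {0, 6}  B5 = {0, 3}  B6 = {3, 7}  B7 = {2, 7}
Tree: B1–B2, B2–B3, B3–B4, B4–B5, B5–B6, B6–B7
Each bag holds 2 vertices, so the decomposition has width 1, which upper-bounds the treewidth. Any graph with an edge has treewidth ≥ 1, and G has the edge 4–1. The upper and lower bounds meet at 1, so that is the treewidth.

1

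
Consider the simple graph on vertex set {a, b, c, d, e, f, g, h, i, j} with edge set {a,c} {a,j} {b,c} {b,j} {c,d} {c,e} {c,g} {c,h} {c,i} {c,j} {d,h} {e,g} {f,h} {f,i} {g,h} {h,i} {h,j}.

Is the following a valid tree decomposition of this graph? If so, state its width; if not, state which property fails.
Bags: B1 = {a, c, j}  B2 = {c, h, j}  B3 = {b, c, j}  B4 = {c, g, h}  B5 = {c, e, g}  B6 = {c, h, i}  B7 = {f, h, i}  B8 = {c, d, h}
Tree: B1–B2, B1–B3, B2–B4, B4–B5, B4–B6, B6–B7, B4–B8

Yes; width 2.

Checking the three conditions: (i) the bags cover all of {a, b, c, d, e, f, g, h, i, j}; (ii) for each edge, some bag contains both endpoints; (iii) the bags containing any fixed vertex form a subtree. All hold, so the decomposition is valid with width 3 − 1 = 2.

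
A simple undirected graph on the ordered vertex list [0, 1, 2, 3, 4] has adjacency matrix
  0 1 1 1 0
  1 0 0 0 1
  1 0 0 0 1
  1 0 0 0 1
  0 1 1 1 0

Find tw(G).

A width-2 tree decomposition is:
Bags: B1 = {0, 1, 4}  B2 = {0, 2, 4}  B3 = {0, 3, 4}
Tree: B1–B2, B2–B3
Every bag has size at most 3, so the width is 3 − 1 = 2 and tw(G) ≤ 2. The edges 4–1–0–2–4 form a cycle, so G is not a tree and its treewidth is at least 2. Hence tw(G) = 2 exactly.

2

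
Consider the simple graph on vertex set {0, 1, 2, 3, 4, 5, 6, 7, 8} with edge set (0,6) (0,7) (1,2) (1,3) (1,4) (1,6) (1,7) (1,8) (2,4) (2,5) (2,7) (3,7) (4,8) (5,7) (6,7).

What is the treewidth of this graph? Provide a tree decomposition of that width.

Treewidth 2.
Bags: B1 = {1, 2, 7}  B2 = {1, 3, 7}  B3 = {1, 6, 7}  B4 = {1, 2, 4}  B5 = {1, 4, 8}  B6 = {2, 5, 7}  B7 = {0, 6, 7}
Tree: B1–B2, B2–B3, B1–B4, B4–B5, B1–B6, B3–B7

The largest bag has 3 vertices, giving width 2; this decomposition certifies tw(G) ≤ 2. On the other hand G contains the 3-clique {0, 6, 7}. A clique must lie in a single bag of any decomposition, so no decomposition can have width below 2. The upper and lower bounds meet at 2, so that is the treewidth.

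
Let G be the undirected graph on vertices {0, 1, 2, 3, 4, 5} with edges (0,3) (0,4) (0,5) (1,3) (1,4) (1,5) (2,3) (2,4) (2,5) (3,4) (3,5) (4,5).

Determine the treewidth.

3

A width-3 tree decomposition is:
Bags: B1 = {0, 3, 4, 5}  B2 = {1, 3, 4, 5}  B3 = {2, 3, 4, 5}
Tree: B1–B2, B2–B3
Every bag has size at most 4, so the width is 4 − 1 = 3 and tw(G) ≤ 3. Conversely, {0, 3, 4, 5} is a clique of size 4, and the vertices of any clique must share a bag in every tree decomposition; so some bag has ≥ 4 vertices and tw(G) ≥ 3. Hence tw(G) = 3 exactly.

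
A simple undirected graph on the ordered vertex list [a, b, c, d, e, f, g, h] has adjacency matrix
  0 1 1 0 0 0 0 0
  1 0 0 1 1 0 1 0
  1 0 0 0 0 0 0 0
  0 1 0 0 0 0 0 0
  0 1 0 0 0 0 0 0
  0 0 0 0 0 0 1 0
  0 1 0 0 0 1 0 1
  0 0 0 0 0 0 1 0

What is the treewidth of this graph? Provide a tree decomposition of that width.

Treewidth 1.
Bags: B1 = {b, g}  B2 = {a, b}  B3 = {a, c}  B4 = {b, d}  B5 = {f, g}  B6 = {b, e}  B7 = {g, h}
Tree: B1–B2, B2–B3, B2–B4, B1–B5, B4–B6, B1–B7

Each bag holds 2 vertices, so the decomposition has width 1, which upper-bounds the treewidth. G has an edge, so its treewidth is at least 1. Hence tw(G) = 1 exactly.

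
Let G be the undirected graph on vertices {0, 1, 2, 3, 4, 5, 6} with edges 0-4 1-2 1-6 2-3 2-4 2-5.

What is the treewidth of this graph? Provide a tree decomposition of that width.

The largest bag has 2 vertices, giving width 1; this decomposition certifies tw(G) ≤ 1. G has an edge, so its treewidth is at least 1. Therefore the treewidth is 1.

Treewidth 1.
One optimal decomposition is:
Bags: B1 = {2, 5}  B2 = {2, 4}  B3 = {2, 3}  B4 = {1, 2}  B5 = {0, 4}  B6 = {1, 6}
Tree: B1–B2, B2–B3, B3–B4, B2–B5, B4–B6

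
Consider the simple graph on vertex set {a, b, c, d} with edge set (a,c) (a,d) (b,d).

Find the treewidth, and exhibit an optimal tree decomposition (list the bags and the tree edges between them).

Treewidth 1.
One optimal decomposition is:
Bags: B1 = {a, d}  B2 = {a, c}  B3 = {b, d}
Tree: B1–B2, B1–B3

Every bag has size at most 2, so the width is 2 − 1 = 1 and tw(G) ≤ 1. Since G has at least one edge (e.g. a–d), it is not an edgeless graph, so tw(G) ≥ 1. Combining the bounds, tw(G) = 1.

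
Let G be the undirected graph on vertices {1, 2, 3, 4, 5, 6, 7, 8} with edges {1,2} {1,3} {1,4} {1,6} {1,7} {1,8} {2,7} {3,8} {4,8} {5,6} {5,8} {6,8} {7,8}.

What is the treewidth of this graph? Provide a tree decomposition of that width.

Treewidth 2.
Bags: B1 = {1, 4, 8}  B2 = {1, 7, 8}  B3 = {1, 6, 8}  B4 = {5, 6, 8}  B5 = {1, 3, 8}  B6 = {1, 2, 7}
Tree: B1–B2, B2–B3, B3–B4, B3–B5, B2–B6

The largest bag has 3 vertices, giving width 2; this decomposition certifies tw(G) ≤ 2. Conversely, {1, 3, 8} is a clique of size 3, and the vertices of any clique must share a bag in every tree decomposition; so some bag has ≥ 3 vertices and tw(G) ≥ 2. Hence tw(G) = 2 exactly.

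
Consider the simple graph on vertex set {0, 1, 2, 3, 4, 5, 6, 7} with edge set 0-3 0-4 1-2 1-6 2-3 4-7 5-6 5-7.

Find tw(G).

A width-2 tree decomposition is:
Bags: B1 = {0, 3, 4}  B2 = {3, 4, 7}  B3 = {3, 5, 7}  B4 = {3, 5, 6}  B5 = {1, 3, 6}  B6 = {1, 2, 3}
Tree: B1–B2, B2–B3, B3–B4, B4–B5, B5–B6
Every bag has size at most 3, so the width is 3 − 1 = 2 and tw(G) ≤ 2. The edges 3–0–4–7–5–6–1–2–3 form a cycle, so G is not a tree and its treewidth is at least 2. Combining the bounds, tw(G) = 2.

2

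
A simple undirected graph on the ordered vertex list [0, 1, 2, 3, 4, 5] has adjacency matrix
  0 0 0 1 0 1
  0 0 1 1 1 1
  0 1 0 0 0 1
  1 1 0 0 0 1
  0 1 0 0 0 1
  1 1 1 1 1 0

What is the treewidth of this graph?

A width-2 tree decomposition is:
Bags: B1 = {1, 3, 5}  B2 = {1, 4, 5}  B3 = {1, 2, 5}  B4 = {0, 3, 5}
Tree: B1–B2, B2–B3, B1–B4
The largest bag has 3 vertices, giving width 2; this decomposition certifies tw(G) ≤ 2. On the other hand G contains the 3-clique {0, 3, 5}. A clique must lie in a single bag of any decomposition, so no decomposition can have width below 2. Therefore the treewidth is 2.

2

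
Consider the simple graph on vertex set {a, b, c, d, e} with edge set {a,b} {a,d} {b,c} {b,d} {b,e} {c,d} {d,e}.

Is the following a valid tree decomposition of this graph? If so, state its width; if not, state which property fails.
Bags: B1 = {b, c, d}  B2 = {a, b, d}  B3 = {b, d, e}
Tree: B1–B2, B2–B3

Vertex coverage: the bags together contain {a, b, c, d, e}, the full vertex set. Edge coverage: each edge of G has both endpoints in at least one bag. Running intersection: for every vertex, the bags containing it form a connected subtree. All three properties hold, so this is a valid tree decomposition of width max|bag| − 1 = 2, and hence tw(G) ≤ 2.

Yes; width 2.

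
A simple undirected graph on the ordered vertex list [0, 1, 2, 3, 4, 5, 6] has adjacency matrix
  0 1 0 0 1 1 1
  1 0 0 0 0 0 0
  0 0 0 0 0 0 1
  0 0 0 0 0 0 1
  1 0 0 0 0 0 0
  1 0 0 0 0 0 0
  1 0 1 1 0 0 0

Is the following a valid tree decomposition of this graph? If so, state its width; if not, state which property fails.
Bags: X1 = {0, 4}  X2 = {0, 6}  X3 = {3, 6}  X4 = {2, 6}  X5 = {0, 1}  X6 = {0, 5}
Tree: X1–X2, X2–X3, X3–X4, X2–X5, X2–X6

Yes; width 1.

Vertex coverage: the bags together contain {0, 1, 2, 3, 4, 5, 6}, the full vertex set. Edge coverage: each edge of G has both endpoints in at least one bag. Running intersection: for every vertex, the bags containing it form a connected subtree. All three properties hold, so this is a valid tree decomposition of width max|bag| − 1 = 1, and hence tw(G) ≤ 1.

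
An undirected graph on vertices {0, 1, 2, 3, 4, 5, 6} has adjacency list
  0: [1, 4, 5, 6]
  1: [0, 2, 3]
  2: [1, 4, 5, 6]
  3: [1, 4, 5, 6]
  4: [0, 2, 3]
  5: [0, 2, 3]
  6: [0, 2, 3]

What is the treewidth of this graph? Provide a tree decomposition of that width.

The largest bag has 4 vertices, giving width 3; this decomposition certifies tw(G) ≤ 3. For the lower bound: the 4 vertex sets {1,2}, {3,4}, {0}, {5} are disjoint, each induces a connected subgraph, and every pair is joined by at least one edge of G. Contracting each set to a single vertex therefore yields K_{4} as a minor, and since treewidth is minor-monotone, tw(G) ≥ tw(K_{4}) = 3. Hence tw(G) = 3 exactly.

Treewidth 3.
One optimal decomposition is:
Bags: B1 = {0, 1, 2, 3}  B2 = {0, 2, 3, 4}  B3 = {0, 2, 3, 5}  B4 = {0, 2, 3, 6}
Tree: B1–B2, B2–B3, B3–B4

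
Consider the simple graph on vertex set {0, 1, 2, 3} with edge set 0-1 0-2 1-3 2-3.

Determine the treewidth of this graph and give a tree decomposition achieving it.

Each bag holds 3 vertices, so the decomposition has width 2, which upper-bounds the treewidth. Since 3–1–0–2–3 is a cycle in G, G is not acyclic. Forests are exactly the graphs of treewidth ≤ 1, so tw(G) ≥ 2. Therefore the treewidth is 2.

Treewidth 2.
One optimal decomposition is:
Bags: B1 = {0, 1, 3}  B2 = {0, 2, 3}
Tree: B1–B2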